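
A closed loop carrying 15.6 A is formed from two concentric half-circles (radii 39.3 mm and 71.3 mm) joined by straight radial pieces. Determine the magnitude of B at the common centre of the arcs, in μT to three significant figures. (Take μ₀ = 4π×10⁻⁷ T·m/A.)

B ≈ 56.0 μT

The radial connectors point toward the centre, so dl × r̂ = 0 and they contribute nothing.
Each semicircle gives μ₀I/(4R): inner arc 1.25×10⁻⁴ T, outer arc 6.87×10⁻⁵ T.
The two arcs carry current in opposite angular senses, so their fields oppose: B = |1.25×10⁻⁴ − 6.87×10⁻⁵| = 5.60×10⁻⁵ T.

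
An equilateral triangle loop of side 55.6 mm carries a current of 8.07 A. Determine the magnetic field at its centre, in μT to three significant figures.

Each side is a finite straight segment at perpendicular distance d = a/(2 tan(π/3)) = 0.01605 m from the centre, with end-angles ±π/3.
One side contributes B₁ = (μ₀I/4πd)·2 sin(π/3) = 8.71×10⁻⁵ T.
All 3 sides add in the same direction: B = 3 × 8.71×10⁻⁵ = 2.61×10⁻⁴ T.

B ≈ 261 μT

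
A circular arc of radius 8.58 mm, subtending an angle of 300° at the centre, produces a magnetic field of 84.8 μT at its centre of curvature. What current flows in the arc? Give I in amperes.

I ≈ 1.39 A

For a circular arc, B = μ₀Iφ/(4πR) with φ in radians; here φ = 5.236 rad.
So I = 4πRB/(μ₀φ) = 4π × 0.00858 × 8.48×10⁻⁵ / (4π×10⁻⁷ × 5.236) = 1.39 A.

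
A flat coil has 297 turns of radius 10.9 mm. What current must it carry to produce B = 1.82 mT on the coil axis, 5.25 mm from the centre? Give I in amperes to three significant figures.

For an N-turn coil, B = Nμ₀IR²/[2(R²+z²)^(3/2)] with R = 0.0109 m, z = 0.00525 m, so I = 2B(R²+z²)^(3/2)/(Nμ₀R²) = 2 × 1.82×10⁻³ × 1.77×10⁻⁶ / (297 × 4π×10⁻⁷ × 0.0001188) = 0.145 A.

I ≈ 0.145 A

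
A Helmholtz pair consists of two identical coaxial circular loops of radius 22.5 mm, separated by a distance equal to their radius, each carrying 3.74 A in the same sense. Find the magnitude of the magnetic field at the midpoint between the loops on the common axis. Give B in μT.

B ≈ 149 μT

Each loop contributes B = μ₀IR²/[2(R²+z²)^(3/2)] on the axis, with z measured from that loop.
Loop 1 (z = 0.01125 m): B₁ = 7.47×10⁻⁵ T. Loop 2 (z = 0.01125 m): B₂ = 7.47×10⁻⁵ T.
The fields add: B = B₁ + B₂ = 1.49×10⁻⁴ T.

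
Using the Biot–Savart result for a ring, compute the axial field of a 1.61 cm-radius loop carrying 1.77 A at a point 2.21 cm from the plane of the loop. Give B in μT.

B ≈ 14.1 μT

On the axis of a circular loop, B = μ₀IR² / [2(R²+z²)^(3/2)].
R² + z² = (0.0161)² + (0.0221)² = 0.0007476 m², and (R²+z²)^(3/2) = 2.04×10⁻⁵ m³.
B = (4π×10⁻⁷ × 1.77 × 0.0002592) / (2 × 2.04×10⁻⁵) = 1.41×10⁻⁵ T.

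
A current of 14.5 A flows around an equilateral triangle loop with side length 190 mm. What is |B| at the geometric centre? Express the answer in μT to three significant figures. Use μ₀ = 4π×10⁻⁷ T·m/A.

B ≈ 137 μT

Each side is a finite straight segment at perpendicular distance d = a/(2 tan(π/3)) = 0.05485 m from the centre, with end-angles ±π/3.
One side contributes B₁ = (μ₀I/4πd)·2 sin(π/3) = 4.58×10⁻⁵ T.
All 3 sides add in the same direction: B = 3 × 4.58×10⁻⁵ = 1.37×10⁻⁴ T.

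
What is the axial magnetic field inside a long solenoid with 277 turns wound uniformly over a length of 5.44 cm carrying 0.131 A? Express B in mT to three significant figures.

B ≈ 0.838 mT

Inside a long solenoid, B = μ₀nI with n = 5092 turns/m.
B = 4π×10⁻⁷ × 5092 × 0.131 = 8.38×10⁻⁴ T.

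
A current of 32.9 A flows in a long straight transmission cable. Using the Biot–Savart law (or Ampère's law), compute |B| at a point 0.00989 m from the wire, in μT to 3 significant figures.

For an infinitely long straight wire, B = μ₀I/(2πd).
B = (4π×10⁻⁷ × 32.9) / (2π × 0.00989) = 6.65×10⁻⁴ T.

B ≈ 665 μT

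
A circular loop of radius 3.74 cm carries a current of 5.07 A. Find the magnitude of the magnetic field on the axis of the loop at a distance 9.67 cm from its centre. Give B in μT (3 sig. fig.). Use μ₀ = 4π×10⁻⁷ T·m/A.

On the axis of a circular loop, B = μ₀IR² / [2(R²+z²)^(3/2)].
R² + z² = (0.0374)² + (0.0967)² = 0.01075 m², and (R²+z²)^(3/2) = 1.11×10⁻³ m³.
B = (4π×10⁻⁷ × 5.07 × 0.001399) / (2 × 1.11×10⁻³) = 4.00×10⁻⁶ T.

B ≈ 4.00 μT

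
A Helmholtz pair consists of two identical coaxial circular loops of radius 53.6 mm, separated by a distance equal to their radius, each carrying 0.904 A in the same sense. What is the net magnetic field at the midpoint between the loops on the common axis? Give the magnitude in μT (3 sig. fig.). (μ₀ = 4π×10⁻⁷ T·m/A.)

B ≈ 15.2 μT

Each loop contributes B = μ₀IR²/[2(R²+z²)^(3/2)] on the axis, with z measured from that loop.
Loop 1 (z = 0.0268 m): B₁ = 7.58×10⁻⁶ T. Loop 2 (z = 0.0268 m): B₂ = 7.58×10⁻⁶ T.
The fields add: B = B₁ + B₂ = 1.52×10⁻⁵ T.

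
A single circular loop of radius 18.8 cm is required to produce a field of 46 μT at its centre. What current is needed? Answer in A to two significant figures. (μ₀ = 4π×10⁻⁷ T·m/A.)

At the centre of a circular loop B = μ₀I/(2R), so I = 2RB/μ₀.
With R = 0.188 m, I = 2 × 0.188 × 4.60×10⁻⁵ / (4π×10⁻⁷) = 13.8 A.

I ≈ 14 A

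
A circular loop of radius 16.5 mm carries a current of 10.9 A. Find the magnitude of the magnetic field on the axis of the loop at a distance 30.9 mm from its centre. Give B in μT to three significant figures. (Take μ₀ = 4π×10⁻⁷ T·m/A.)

B ≈ 43.4 μT

On the axis of a circular loop, B = μ₀IR² / [2(R²+z²)^(3/2)].
R² + z² = (0.0165)² + (0.0309)² = 0.001227 m², and (R²+z²)^(3/2) = 4.30×10⁻⁵ m³.
B = (4π×10⁻⁷ × 10.9 × 0.0002723) / (2 × 4.30×10⁻⁵) = 4.34×10⁻⁵ T.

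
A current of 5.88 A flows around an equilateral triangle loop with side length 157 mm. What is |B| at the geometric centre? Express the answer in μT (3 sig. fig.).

Each side is a finite straight segment at perpendicular distance d = a/(2 tan(π/3)) = 0.04532 m from the centre, with end-angles ±π/3.
One side contributes B₁ = (μ₀I/4πd)·2 sin(π/3) = 2.25×10⁻⁵ T.
All 3 sides add in the same direction: B = 3 × 2.25×10⁻⁵ = 6.74×10⁻⁵ T.

B ≈ 67.4 μT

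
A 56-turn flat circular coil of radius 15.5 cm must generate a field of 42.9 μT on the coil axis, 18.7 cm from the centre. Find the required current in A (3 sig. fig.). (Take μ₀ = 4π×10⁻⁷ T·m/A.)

I ≈ 0.727 A

For an N-turn coil, B = Nμ₀IR²/[2(R²+z²)^(3/2)] with R = 0.155 m, z = 0.187 m, so I = 2B(R²+z²)^(3/2)/(Nμ₀R²) = 2 × 4.29×10⁻⁵ × 1.43×10⁻² / (56 × 4π×10⁻⁷ × 0.02403) = 0.727 A.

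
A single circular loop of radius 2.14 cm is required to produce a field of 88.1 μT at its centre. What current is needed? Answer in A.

I ≈ 3.00 A

At the centre of a circular loop B = μ₀I/(2R), so I = 2RB/μ₀.
With R = 0.0214 m, I = 2 × 0.0214 × 8.81×10⁻⁵ / (4π×10⁻⁷) = 3.00 A.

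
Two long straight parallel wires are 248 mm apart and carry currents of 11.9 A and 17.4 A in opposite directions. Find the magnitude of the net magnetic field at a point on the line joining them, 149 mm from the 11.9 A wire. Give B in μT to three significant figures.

B ≈ 51.1 μT

Each long wire gives B = μ₀I/(2πd). Distances are d₁ = 0.149 m and d₂ = 0.099 m.
B₁ = 1.60×10⁻⁵ T, B₂ = 3.52×10⁻⁵ T.
Between antiparallel currents both contributions point the same way, so they add. B = B₁ + B₂ = 1.60×10⁻⁵ + 3.52×10⁻⁵ = 5.11×10⁻⁵ T.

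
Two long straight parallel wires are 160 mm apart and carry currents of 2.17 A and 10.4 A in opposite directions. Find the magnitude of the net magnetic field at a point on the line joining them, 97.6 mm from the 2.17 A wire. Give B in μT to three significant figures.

Each long wire gives B = μ₀I/(2πd). Distances are d₁ = 0.0976 m and d₂ = 0.0624 m.
B₁ = 4.45×10⁻⁶ T, B₂ = 3.33×10⁻⁵ T.
Between antiparallel currents both contributions point the same way, so they add. B = B₁ + B₂ = 4.45×10⁻⁶ + 3.33×10⁻⁵ = 3.78×10⁻⁵ T.

B ≈ 37.8 μT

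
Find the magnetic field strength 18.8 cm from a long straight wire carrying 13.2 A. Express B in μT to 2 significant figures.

B ≈ 14 μT

For an infinitely long straight wire, B = μ₀I/(2πd).
B = (4π×10⁻⁷ × 13.2) / (2π × 0.188) = 1.40×10⁻⁵ T.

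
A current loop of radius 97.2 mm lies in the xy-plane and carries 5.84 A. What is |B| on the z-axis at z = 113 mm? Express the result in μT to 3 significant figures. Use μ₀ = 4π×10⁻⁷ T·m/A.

B ≈ 10.5 μT

On the axis of a circular loop, B = μ₀IR² / [2(R²+z²)^(3/2)].
R² + z² = (0.0972)² + (0.113)² = 0.02222 m², and (R²+z²)^(3/2) = 3.31×10⁻³ m³.
B = (4π×10⁻⁷ × 5.84 × 0.009448) / (2 × 3.31×10⁻³) = 1.05×10⁻⁵ T.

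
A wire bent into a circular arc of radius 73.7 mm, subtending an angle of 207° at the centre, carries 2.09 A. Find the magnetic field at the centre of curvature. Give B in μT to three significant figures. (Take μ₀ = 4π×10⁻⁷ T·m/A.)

B ≈ 10.2 μT

The Biot–Savart field of a circular arc at its centre is B = μ₀Iφ/(4πR), with φ = 3.613 rad.
B = (4π×10⁻⁷ × 2.09 × 3.613) / (4π × 0.0737) = 1.02×10⁻⁵ T.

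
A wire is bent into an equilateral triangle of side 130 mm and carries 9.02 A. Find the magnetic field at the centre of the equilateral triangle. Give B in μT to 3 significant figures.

B ≈ 125 μT

Each side is a finite straight segment at perpendicular distance d = a/(2 tan(π/3)) = 0.03753 m from the centre, with end-angles ±π/3.
One side contributes B₁ = (μ₀I/4πd)·2 sin(π/3) = 4.16×10⁻⁵ T.
All 3 sides add in the same direction: B = 3 × 4.16×10⁻⁵ = 1.25×10⁻⁴ T.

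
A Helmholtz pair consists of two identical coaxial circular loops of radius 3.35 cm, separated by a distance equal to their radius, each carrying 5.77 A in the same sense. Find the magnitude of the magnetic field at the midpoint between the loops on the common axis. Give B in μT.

Each loop contributes B = μ₀IR²/[2(R²+z²)^(3/2)] on the axis, with z measured from that loop.
Loop 1 (z = 0.01675 m): B₁ = 7.74×10⁻⁵ T. Loop 2 (z = 0.01675 m): B₂ = 7.74×10⁻⁵ T.
The fields add: B = B₁ + B₂ = 1.55×10⁻⁴ T.

B ≈ 155 μT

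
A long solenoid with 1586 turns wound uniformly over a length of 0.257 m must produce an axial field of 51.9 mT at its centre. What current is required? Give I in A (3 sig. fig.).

Inside a long solenoid B = μ₀nI with n = 6171 m⁻¹, so I = B/(μ₀n).
I = 5.19×10⁻² / (4π×10⁻⁷ × 6171) = 6.69 A.

I ≈ 6.69 A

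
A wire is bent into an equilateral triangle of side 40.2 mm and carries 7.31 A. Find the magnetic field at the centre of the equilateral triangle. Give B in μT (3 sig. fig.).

Each side is a finite straight segment at perpendicular distance d = a/(2 tan(π/3)) = 0.0116 m from the centre, with end-angles ±π/3.
One side contributes B₁ = (μ₀I/4πd)·2 sin(π/3) = 1.09×10⁻⁴ T.
All 3 sides add in the same direction: B = 3 × 1.09×10⁻⁴ = 3.27×10⁻⁴ T.

B ≈ 327 μT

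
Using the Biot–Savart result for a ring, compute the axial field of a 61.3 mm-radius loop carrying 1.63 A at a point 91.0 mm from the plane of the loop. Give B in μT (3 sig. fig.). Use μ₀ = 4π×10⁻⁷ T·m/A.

On the axis of a circular loop, B = μ₀IR² / [2(R²+z²)^(3/2)].
R² + z² = (0.0613)² + (0.091)² = 0.01204 m², and (R²+z²)^(3/2) = 1.32×10⁻³ m³.
B = (4π×10⁻⁷ × 1.63 × 0.003758) / (2 × 1.32×10⁻³) = 2.91×10⁻⁶ T.

B ≈ 2.91 μT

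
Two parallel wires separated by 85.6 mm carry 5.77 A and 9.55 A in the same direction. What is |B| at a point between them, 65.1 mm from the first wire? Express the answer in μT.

B ≈ 75.4 μT

Each long wire gives B = μ₀I/(2πd). Distances are d₁ = 0.0651 m and d₂ = 0.0205 m.
B₁ = 1.77×10⁻⁵ T, B₂ = 9.32×10⁻⁵ T.
Between parallel currents the two contributions point in opposite directions, so they subtract. B = |B₁ − B₂| = |1.77×10⁻⁵ − 9.32×10⁻⁵| = 7.54×10⁻⁵ T.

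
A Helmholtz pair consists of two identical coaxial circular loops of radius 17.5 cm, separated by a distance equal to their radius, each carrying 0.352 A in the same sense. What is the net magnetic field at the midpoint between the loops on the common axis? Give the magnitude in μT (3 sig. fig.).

Each loop contributes B = μ₀IR²/[2(R²+z²)^(3/2)] on the axis, with z measured from that loop.
Loop 1 (z = 0.0875 m): B₁ = 9.04×10⁻⁷ T. Loop 2 (z = 0.0875 m): B₂ = 9.04×10⁻⁷ T.
The fields add: B = B₁ + B₂ = 1.81×10⁻⁶ T.

B ≈ 1.81 μT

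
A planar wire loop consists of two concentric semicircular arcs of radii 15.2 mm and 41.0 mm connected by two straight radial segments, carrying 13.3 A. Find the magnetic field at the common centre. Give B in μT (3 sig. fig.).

The radial connectors point toward the centre, so dl × r̂ = 0 and they contribute nothing.
Each semicircle gives μ₀I/(4R): inner arc 2.75×10⁻⁴ T, outer arc 1.02×10⁻⁴ T.
The two arcs carry current in opposite angular senses, so their fields oppose: B = |2.75×10⁻⁴ − 1.02×10⁻⁴| = 1.73×10⁻⁴ T.

B ≈ 173 μT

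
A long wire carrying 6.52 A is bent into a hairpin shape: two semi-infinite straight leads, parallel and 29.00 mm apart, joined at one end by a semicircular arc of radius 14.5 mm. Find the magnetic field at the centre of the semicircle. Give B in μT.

B ≈ 231 μT

The semicircular arc contributes B_arc = μ₀I·π/(4πR) = μ₀I/(4R) = 1.41×10⁻⁴ T.
Each semi-infinite lead is at perpendicular distance R = 0.0145 m from the centre, with the perpendicular foot at its near end, so it contributes μ₀I/(4πR); both point the same way, together 8.99×10⁻⁵ T.
Arc and leads all point the same direction: B = 1.41×10⁻⁴ + 8.99×10⁻⁵ = 2.31×10⁻⁴ T.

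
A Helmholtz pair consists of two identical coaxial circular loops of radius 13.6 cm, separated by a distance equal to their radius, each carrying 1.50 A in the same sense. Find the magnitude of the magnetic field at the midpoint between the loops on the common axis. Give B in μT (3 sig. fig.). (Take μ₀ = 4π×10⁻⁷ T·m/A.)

Each loop contributes B = μ₀IR²/[2(R²+z²)^(3/2)] on the axis, with z measured from that loop.
Loop 1 (z = 0.068 m): B₁ = 4.96×10⁻⁶ T. Loop 2 (z = 0.068 m): B₂ = 4.96×10⁻⁶ T.
The fields add: B = B₁ + B₂ = 9.92×10⁻⁶ T.

B ≈ 9.92 μT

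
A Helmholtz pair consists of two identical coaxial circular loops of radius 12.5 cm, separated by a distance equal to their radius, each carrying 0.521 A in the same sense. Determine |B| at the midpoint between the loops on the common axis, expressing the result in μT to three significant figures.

B ≈ 3.75 μT

Each loop contributes B = μ₀IR²/[2(R²+z²)^(3/2)] on the axis, with z measured from that loop.
Loop 1 (z = 0.0625 m): B₁ = 1.87×10⁻⁶ T. Loop 2 (z = 0.0625 m): B₂ = 1.87×10⁻⁶ T.
The fields add: B = B₁ + B₂ = 3.75×10⁻⁶ T.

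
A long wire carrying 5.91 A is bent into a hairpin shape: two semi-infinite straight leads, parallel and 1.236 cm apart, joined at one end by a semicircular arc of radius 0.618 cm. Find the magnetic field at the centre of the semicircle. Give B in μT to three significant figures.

B ≈ 492 μT

The semicircular arc contributes B_arc = μ₀I·π/(4πR) = μ₀I/(4R) = 3.00×10⁻⁴ T.
Each semi-infinite lead is at perpendicular distance R = 0.00618 m from the centre, with the perpendicular foot at its near end, so it contributes μ₀I/(4πR); both point the same way, together 1.91×10⁻⁴ T.
Arc and leads all point the same direction: B = 3.00×10⁻⁴ + 1.91×10⁻⁴ = 4.92×10⁻⁴ T.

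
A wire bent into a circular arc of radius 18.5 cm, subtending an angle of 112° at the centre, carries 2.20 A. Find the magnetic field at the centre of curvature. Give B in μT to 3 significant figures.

B ≈ 2.32 μT

The Biot–Savart field of a circular arc at its centre is B = μ₀Iφ/(4πR), with φ = 1.955 rad.
B = (4π×10⁻⁷ × 2.20 × 1.955) / (4π × 0.185) = 2.32×10⁻⁶ T.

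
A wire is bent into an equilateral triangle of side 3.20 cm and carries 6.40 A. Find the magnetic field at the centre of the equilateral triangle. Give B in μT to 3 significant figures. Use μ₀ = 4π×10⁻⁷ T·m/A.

B ≈ 360 μT

Each side is a finite straight segment at perpendicular distance d = a/(2 tan(π/3)) = 0.009238 m from the centre, with end-angles ±π/3.
One side contributes B₁ = (μ₀I/4πd)·2 sin(π/3) = 1.20×10⁻⁴ T.
All 3 sides add in the same direction: B = 3 × 1.20×10⁻⁴ = 3.60×10⁻⁴ T.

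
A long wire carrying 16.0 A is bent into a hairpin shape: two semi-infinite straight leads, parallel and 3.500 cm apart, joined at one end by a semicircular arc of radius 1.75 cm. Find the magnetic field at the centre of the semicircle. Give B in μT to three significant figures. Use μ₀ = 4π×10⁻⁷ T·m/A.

The semicircular arc contributes B_arc = μ₀I·π/(4πR) = μ₀I/(4R) = 2.87×10⁻⁴ T.
Each semi-infinite lead is at perpendicular distance R = 0.0175 m from the centre, with the perpendicular foot at its near end, so it contributes μ₀I/(4πR); both point the same way, together 1.83×10⁻⁴ T.
Arc and leads all point the same direction: B = 2.87×10⁻⁴ + 1.83×10⁻⁴ = 4.70×10⁻⁴ T.

B ≈ 470 μT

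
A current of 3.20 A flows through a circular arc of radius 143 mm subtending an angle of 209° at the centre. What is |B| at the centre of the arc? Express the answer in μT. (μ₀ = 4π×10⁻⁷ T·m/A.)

The Biot–Savart field of a circular arc at its centre is B = μ₀Iφ/(4πR), with φ = 3.648 rad.
B = (4π×10⁻⁷ × 3.20 × 3.648) / (4π × 0.143) = 8.16×10⁻⁶ T.

B ≈ 8.16 μT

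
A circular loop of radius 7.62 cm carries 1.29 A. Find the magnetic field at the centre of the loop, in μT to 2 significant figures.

B ≈ 11 μT

At the centre of a circular loop the Biot–Savart law gives B = μ₀I/(2R).
B = (4π×10⁻⁷ × 1.29) / (2 × 0.0762) = 1.06×10⁻⁵ T.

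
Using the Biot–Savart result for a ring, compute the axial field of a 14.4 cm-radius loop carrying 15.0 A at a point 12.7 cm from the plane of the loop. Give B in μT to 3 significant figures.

On the axis of a circular loop, B = μ₀IR² / [2(R²+z²)^(3/2)].
R² + z² = (0.144)² + (0.127)² = 0.03687 m², and (R²+z²)^(3/2) = 7.08×10⁻³ m³.
B = (4π×10⁻⁷ × 15.0 × 0.02074) / (2 × 7.08×10⁻³) = 2.76×10⁻⁵ T.

B ≈ 27.6 μT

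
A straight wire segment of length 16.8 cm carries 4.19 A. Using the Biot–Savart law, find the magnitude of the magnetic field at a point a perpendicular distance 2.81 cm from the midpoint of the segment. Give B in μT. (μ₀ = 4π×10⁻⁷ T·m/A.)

For a finite straight segment, B = (μ₀I/4πd)(sinθ₁ + sinθ₂), where θ₁, θ₂ are the angles from the perpendicular to each end.
The perpendicular from the point meets the wire at its midpoint, so each end is L/2 = 0.084 m away along the wire.
sinθ₁ = 0.084/√(0.084²+0.0281²) = 0.9483; sinθ₂ = 0.084/√(0.084²+0.0281²) = 0.9483.
B = (4π×10⁻⁷ × 4.19) / (4π × 0.0281) × (0.9483 + 0.9483) = 2.83×10⁻⁵ T.

B ≈ 28.3 μT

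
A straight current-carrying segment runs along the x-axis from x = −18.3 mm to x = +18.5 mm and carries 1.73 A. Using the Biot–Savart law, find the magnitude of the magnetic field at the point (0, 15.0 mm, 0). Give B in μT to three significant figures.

For a finite straight segment, B = (μ₀I/4πd)(sinθ₁ + sinθ₂), where θ₁, θ₂ are the angles from the perpendicular to each end.
The perpendicular distance is d = 0.015 m; the end-offsets along the wire are a = 0.0183 m and b = 0.0185 m.
sinθ₁ = 0.0183/√(0.0183²+0.015²) = 0.7734; sinθ₂ = 0.0185/√(0.0185²+0.015²) = 0.7768.
B = (4π×10⁻⁷ × 1.73) / (4π × 0.015) × (0.7734 + 0.7768) = 1.79×10⁻⁵ T.

B ≈ 17.9 μT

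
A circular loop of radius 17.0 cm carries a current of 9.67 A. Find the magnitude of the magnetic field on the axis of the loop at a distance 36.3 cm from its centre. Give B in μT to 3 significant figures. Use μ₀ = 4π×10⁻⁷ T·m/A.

On the axis of a circular loop, B = μ₀IR² / [2(R²+z²)^(3/2)].
R² + z² = (0.17)² + (0.363)² = 0.1607 m², and (R²+z²)^(3/2) = 6.44×10⁻² m³.
B = (4π×10⁻⁷ × 9.67 × 0.0289) / (2 × 6.44×10⁻²) = 2.73×10⁻⁶ T.

B ≈ 2.73 μT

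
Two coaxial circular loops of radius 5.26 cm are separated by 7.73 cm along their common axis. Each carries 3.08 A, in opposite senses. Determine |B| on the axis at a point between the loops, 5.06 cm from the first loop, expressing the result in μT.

B ≈ 12.3 μT

Each loop contributes B = μ₀IR²/[2(R²+z²)^(3/2)] on the axis, with z measured from that loop.
Loop 1 (z = 0.0506 m): B₁ = 1.38×10⁻⁵ T. Loop 2 (z = 0.0267 m): B₂ = 2.61×10⁻⁵ T.
The fields oppose: B = |B₁ − B₂| = 1.23×10⁻⁵ T.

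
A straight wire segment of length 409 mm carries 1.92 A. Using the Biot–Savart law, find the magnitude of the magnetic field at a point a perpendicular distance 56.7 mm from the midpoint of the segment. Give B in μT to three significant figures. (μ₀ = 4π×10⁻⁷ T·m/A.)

For a finite straight segment, B = (μ₀I/4πd)(sinθ₁ + sinθ₂), where θ₁, θ₂ are the angles from the perpendicular to each end.
The perpendicular from the point meets the wire at its midpoint, so each end is L/2 = 0.2045 m away along the wire.
sinθ₁ = 0.2045/√(0.2045²+0.0567²) = 0.9636; sinθ₂ = 0.2045/√(0.2045²+0.0567²) = 0.9636.
B = (4π×10⁻⁷ × 1.92) / (4π × 0.0567) × (0.9636 + 0.9636) = 6.53×10⁻⁶ T.

B ≈ 6.53 μT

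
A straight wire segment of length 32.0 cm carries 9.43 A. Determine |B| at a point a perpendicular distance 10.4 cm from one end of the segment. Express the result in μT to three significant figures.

For a finite straight segment, B = (μ₀I/4πd)(sinθ₁ + sinθ₂), where θ₁, θ₂ are the angles from the perpendicular to each end.
The perpendicular foot is at one end, so the two end-offsets along the wire are 0 and L = 0.32 m.
sinθ₁ = 0/√(0²+0.104²) = 0.0000; sinθ₂ = 0.32/√(0.32²+0.104²) = 0.9510.
B = (4π×10⁻⁷ × 9.43) / (4π × 0.104) × (0.0000 + 0.9510) = 8.62×10⁻⁶ T.

B ≈ 8.62 μT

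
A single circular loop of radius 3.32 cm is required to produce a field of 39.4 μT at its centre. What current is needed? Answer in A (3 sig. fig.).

At the centre of a circular loop B = μ₀I/(2R), so I = 2RB/μ₀.
With R = 0.0332 m, I = 2 × 0.0332 × 3.94×10⁻⁵ / (4π×10⁻⁷) = 2.08 A.

I ≈ 2.08 A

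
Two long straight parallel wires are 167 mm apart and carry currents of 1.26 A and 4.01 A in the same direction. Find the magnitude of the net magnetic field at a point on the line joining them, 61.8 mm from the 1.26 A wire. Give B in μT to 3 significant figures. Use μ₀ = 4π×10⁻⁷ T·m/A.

B ≈ 3.55 μT

Each long wire gives B = μ₀I/(2πd). Distances are d₁ = 0.0618 m and d₂ = 0.1052 m.
B₁ = 4.08×10⁻⁶ T, B₂ = 7.62×10⁻⁶ T.
Between parallel currents the two contributions point in opposite directions, so they subtract. B = |B₁ − B₂| = |4.08×10⁻⁶ − 7.62×10⁻⁶| = 3.55×10⁻⁶ T.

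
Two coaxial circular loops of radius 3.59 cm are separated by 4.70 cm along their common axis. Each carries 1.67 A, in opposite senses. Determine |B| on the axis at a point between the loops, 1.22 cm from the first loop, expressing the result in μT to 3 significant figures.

Each loop contributes B = μ₀IR²/[2(R²+z²)^(3/2)] on the axis, with z measured from that loop.
Loop 1 (z = 0.0122 m): B₁ = 2.48×10⁻⁵ T. Loop 2 (z = 0.0348 m): B₂ = 1.08×10⁻⁵ T.
The fields oppose: B = |B₁ − B₂| = 1.40×10⁻⁵ T.

B ≈ 14.0 μT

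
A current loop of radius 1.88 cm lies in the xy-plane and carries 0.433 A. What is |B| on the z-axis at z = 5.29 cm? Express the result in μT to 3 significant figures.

On the axis of a circular loop, B = μ₀IR² / [2(R²+z²)^(3/2)].
R² + z² = (0.0188)² + (0.0529)² = 0.003152 m², and (R²+z²)^(3/2) = 1.77×10⁻⁴ m³.
B = (4π×10⁻⁷ × 0.433 × 0.0003534) / (2 × 1.77×10⁻⁴) = 5.43×10⁻⁷ T.

B ≈ 0.543 μT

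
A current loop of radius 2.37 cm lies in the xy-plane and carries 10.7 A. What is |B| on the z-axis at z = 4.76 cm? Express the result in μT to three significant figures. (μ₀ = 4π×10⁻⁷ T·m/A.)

On the axis of a circular loop, B = μ₀IR² / [2(R²+z²)^(3/2)].
R² + z² = (0.0237)² + (0.0476)² = 0.002827 m², and (R²+z²)^(3/2) = 1.50×10⁻⁴ m³.
B = (4π×10⁻⁷ × 10.7 × 0.0005617) / (2 × 1.50×10⁻⁴) = 2.51×10⁻⁵ T.

B ≈ 25.1 μT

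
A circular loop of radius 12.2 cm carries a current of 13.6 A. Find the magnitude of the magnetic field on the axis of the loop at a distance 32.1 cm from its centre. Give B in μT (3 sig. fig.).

B ≈ 3.14 μT

On the axis of a circular loop, B = μ₀IR² / [2(R²+z²)^(3/2)].
R² + z² = (0.122)² + (0.321)² = 0.1179 m², and (R²+z²)^(3/2) = 4.05×10⁻² m³.
B = (4π×10⁻⁷ × 13.6 × 0.01488) / (2 × 4.05×10⁻²) = 3.14×10⁻⁶ T.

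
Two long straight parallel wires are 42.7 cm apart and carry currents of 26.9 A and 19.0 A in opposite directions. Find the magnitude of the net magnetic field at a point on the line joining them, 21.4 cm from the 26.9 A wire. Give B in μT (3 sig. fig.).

B ≈ 43.0 μT

Each long wire gives B = μ₀I/(2πd). Distances are d₁ = 0.214 m and d₂ = 0.213 m.
B₁ = 2.51×10⁻⁵ T, B₂ = 1.78×10⁻⁵ T.
Between antiparallel currents both contributions point the same way, so they add. B = B₁ + B₂ = 2.51×10⁻⁵ + 1.78×10⁻⁵ = 4.30×10⁻⁵ T.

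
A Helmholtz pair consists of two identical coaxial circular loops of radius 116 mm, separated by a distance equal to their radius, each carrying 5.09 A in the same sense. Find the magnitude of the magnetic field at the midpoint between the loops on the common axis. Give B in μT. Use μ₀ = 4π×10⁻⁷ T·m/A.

B ≈ 39.5 μT

Each loop contributes B = μ₀IR²/[2(R²+z²)^(3/2)] on the axis, with z measured from that loop.
Loop 1 (z = 0.058 m): B₁ = 1.97×10⁻⁵ T. Loop 2 (z = 0.058 m): B₂ = 1.97×10⁻⁵ T.
The fields add: B = B₁ + B₂ = 3.95×10⁻⁵ T.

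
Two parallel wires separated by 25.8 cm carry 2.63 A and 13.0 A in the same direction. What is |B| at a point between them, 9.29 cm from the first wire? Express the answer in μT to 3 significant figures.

Each long wire gives B = μ₀I/(2πd). Distances are d₁ = 0.0929 m and d₂ = 0.1651 m.
B₁ = 5.66×10⁻⁶ T, B₂ = 1.57×10⁻⁵ T.
Between parallel currents the two contributions point in opposite directions, so they subtract. B = |B₁ − B₂| = |5.66×10⁻⁶ − 1.57×10⁻⁵| = 1.01×10⁻⁵ T.

B ≈ 10.1 μT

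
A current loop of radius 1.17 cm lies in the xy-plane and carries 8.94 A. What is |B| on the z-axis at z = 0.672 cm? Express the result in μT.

B ≈ 313 μT

On the axis of a circular loop, B = μ₀IR² / [2(R²+z²)^(3/2)].
R² + z² = (0.0117)² + (0.00672)² = 0.000182 m², and (R²+z²)^(3/2) = 2.46×10⁻⁶ m³.
B = (4π×10⁻⁷ × 8.94 × 0.0001369) / (2 × 2.46×10⁻⁶) = 3.13×10⁻⁴ T.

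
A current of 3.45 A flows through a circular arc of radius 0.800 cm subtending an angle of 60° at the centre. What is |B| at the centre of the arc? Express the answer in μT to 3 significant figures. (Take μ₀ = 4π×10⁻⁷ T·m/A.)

The Biot–Savart field of a circular arc at its centre is B = μ₀Iφ/(4πR), with φ = 1.047 rad.
B = (4π×10⁻⁷ × 3.45 × 1.047) / (4π × 0.008) = 4.52×10⁻⁵ T.

B ≈ 45.2 μT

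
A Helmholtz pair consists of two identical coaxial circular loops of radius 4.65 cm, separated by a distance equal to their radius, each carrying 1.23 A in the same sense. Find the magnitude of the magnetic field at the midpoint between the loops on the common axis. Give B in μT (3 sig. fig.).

Each loop contributes B = μ₀IR²/[2(R²+z²)^(3/2)] on the axis, with z measured from that loop.
Loop 1 (z = 0.02325 m): B₁ = 1.19×10⁻⁵ T. Loop 2 (z = 0.02325 m): B₂ = 1.19×10⁻⁵ T.
The fields add: B = B₁ + B₂ = 2.38×10⁻⁵ T.

B ≈ 23.8 μT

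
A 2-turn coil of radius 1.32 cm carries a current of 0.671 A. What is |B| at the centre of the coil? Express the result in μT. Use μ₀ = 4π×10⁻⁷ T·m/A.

For an N-turn flat coil, B = Nμ₀I/(2R) with R = 0.0132 m.
B = 2 × 3.19×10⁻⁵ T = 6.39×10⁻⁵ T.

B ≈ 63.9 μT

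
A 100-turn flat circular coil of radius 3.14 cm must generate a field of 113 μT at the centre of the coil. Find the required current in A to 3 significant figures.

I ≈ 0.0565 A

For an N-turn coil, B = Nμ₀I/(2R) with R = 0.0314 m, so I = 2RB/(Nμ₀) = 2 × 0.0314 × 1.13×10⁻⁴ / (100 × 4π×10⁻⁷) = 5.65×10⁻² A.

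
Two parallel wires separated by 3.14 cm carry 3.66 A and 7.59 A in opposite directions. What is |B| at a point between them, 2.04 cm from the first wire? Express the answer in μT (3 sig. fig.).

B ≈ 174 μT

Each long wire gives B = μ₀I/(2πd). Distances are d₁ = 0.0204 m and d₂ = 0.011 m.
B₁ = 3.59×10⁻⁵ T, B₂ = 1.38×10⁻⁴ T.
Between antiparallel currents both contributions point the same way, so they add. B = B₁ + B₂ = 3.59×10⁻⁵ + 1.38×10⁻⁴ = 1.74×10⁻⁴ T.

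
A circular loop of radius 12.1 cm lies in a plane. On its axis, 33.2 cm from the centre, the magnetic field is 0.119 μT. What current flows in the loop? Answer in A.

On the axis of a loop, B = μ₀IR²/[2(R²+z²)^(3/2)], so I = 2B(R²+z²)^(3/2)/(μ₀R²).
R² + z² = 0.01464 + 0.1102 = 0.1249 m²; raised to 3/2 gives 4.41×10⁻² m³.
I = 2 × 1.19×10⁻⁷ × 4.41×10⁻² / (1.26×10⁻⁶ × 0.01464) = 0.571 A.

I ≈ 0.571 A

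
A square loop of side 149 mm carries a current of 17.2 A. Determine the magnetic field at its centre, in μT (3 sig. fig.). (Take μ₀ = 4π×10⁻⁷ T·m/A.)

B ≈ 131 μT

Each side is a finite straight segment at perpendicular distance d = a/(2 tan(π/4)) = 0.0745 m from the centre, with end-angles ±π/4.
One side contributes B₁ = (μ₀I/4πd)·2 sin(π/4) = 3.27×10⁻⁵ T.
All 4 sides add in the same direction: B = 4 × 3.27×10⁻⁵ = 1.31×10⁻⁴ T.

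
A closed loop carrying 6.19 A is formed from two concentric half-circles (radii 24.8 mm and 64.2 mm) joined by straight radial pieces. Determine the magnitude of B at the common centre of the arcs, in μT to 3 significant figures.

The radial connectors point toward the centre, so dl × r̂ = 0 and they contribute nothing.
Each semicircle gives μ₀I/(4R): inner arc 7.84×10⁻⁵ T, outer arc 3.03×10⁻⁵ T.
The two arcs carry current in opposite angular senses, so their fields oppose: B = |7.84×10⁻⁵ − 3.03×10⁻⁵| = 4.81×10⁻⁵ T.

B ≈ 48.1 μT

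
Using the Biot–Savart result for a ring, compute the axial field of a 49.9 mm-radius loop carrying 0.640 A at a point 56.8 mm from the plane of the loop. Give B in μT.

B ≈ 2.32 μT

On the axis of a circular loop, B = μ₀IR² / [2(R²+z²)^(3/2)].
R² + z² = (0.0499)² + (0.0568)² = 0.005716 m², and (R²+z²)^(3/2) = 4.32×10⁻⁴ m³.
B = (4π×10⁻⁷ × 0.640 × 0.00249) / (2 × 4.32×10⁻⁴) = 2.32×10⁻⁶ T.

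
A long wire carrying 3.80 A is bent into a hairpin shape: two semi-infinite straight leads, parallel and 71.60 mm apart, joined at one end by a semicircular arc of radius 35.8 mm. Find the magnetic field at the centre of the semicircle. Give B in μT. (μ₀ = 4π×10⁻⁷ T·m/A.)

B ≈ 54.6 μT

The semicircular arc contributes B_arc = μ₀I·π/(4πR) = μ₀I/(4R) = 3.33×10⁻⁵ T.
Each semi-infinite lead is at perpendicular distance R = 0.0358 m from the centre, with the perpendicular foot at its near end, so it contributes μ₀I/(4πR); both point the same way, together 2.12×10⁻⁵ T.
Arc and leads all point the same direction: B = 3.33×10⁻⁵ + 2.12×10⁻⁵ = 5.46×10⁻⁵ T.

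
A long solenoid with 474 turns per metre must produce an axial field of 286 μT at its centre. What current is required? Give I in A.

I ≈ 0.480 A

Inside a long solenoid B = μ₀nI with n = 474 m⁻¹, so I = B/(μ₀n).
I = 2.86×10⁻⁴ / (4π×10⁻⁷ × 474) = 0.480 A.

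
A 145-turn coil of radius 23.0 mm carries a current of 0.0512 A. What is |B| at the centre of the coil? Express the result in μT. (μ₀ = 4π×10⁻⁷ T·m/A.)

For an N-turn flat coil, B = Nμ₀I/(2R) with R = 0.023 m.
B = 145 × 1.40×10⁻⁶ T = 2.03×10⁻⁴ T.

B ≈ 203 μT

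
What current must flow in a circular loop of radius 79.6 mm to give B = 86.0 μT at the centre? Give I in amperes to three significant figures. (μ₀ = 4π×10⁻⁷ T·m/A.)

I ≈ 10.9 A

At the centre of a circular loop B = μ₀I/(2R), so I = 2RB/μ₀.
With R = 0.0796 m, I = 2 × 0.0796 × 8.60×10⁻⁵ / (4π×10⁻⁷) = 10.9 A.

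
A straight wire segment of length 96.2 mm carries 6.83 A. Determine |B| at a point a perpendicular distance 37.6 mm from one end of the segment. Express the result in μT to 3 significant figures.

For a finite straight segment, B = (μ₀I/4πd)(sinθ₁ + sinθ₂), where θ₁, θ₂ are the angles from the perpendicular to each end.
The perpendicular foot is at one end, so the two end-offsets along the wire are 0 and L = 0.0962 m.
sinθ₁ = 0/√(0²+0.0376²) = 0.0000; sinθ₂ = 0.0962/√(0.0962²+0.0376²) = 0.9314.
B = (4π×10⁻⁷ × 6.83) / (4π × 0.0376) × (0.0000 + 0.9314) = 1.69×10⁻⁵ T.

B ≈ 16.9 μT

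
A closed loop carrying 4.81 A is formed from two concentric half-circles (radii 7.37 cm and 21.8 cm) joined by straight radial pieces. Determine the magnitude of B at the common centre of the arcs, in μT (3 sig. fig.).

The radial connectors point toward the centre, so dl × r̂ = 0 and they contribute nothing.
Each semicircle gives μ₀I/(4R): inner arc 2.05×10⁻⁵ T, outer arc 6.93×10⁻⁶ T.
The two arcs carry current in opposite angular senses, so their fields oppose: B = |2.05×10⁻⁵ − 6.93×10⁻⁶| = 1.36×10⁻⁵ T.

B ≈ 13.6 μT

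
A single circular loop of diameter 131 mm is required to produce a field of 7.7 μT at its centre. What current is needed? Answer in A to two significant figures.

I ≈ 0.80 A

At the centre of a circular loop B = μ₀I/(2R), so I = 2RB/μ₀.
With R = 0.0655 m, I = 2 × 0.0655 × 7.70×10⁻⁶ / (4π×10⁻⁷) = 0.803 A.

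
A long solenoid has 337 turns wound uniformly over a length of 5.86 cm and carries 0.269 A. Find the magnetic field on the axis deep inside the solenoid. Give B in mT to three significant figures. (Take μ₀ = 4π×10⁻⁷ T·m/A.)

Inside a long solenoid, B = μ₀nI with n = 5751 turns/m.
B = 4π×10⁻⁷ × 5751 × 0.269 = 1.94×10⁻³ T.

B ≈ 1.94 mT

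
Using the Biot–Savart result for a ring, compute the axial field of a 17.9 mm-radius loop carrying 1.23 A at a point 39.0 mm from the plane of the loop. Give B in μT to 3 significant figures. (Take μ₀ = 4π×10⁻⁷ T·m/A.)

B ≈ 3.13 μT

On the axis of a circular loop, B = μ₀IR² / [2(R²+z²)^(3/2)].
R² + z² = (0.0179)² + (0.039)² = 0.001841 m², and (R²+z²)^(3/2) = 7.90×10⁻⁵ m³.
B = (4π×10⁻⁷ × 1.23 × 0.0003204) / (2 × 7.90×10⁻⁵) = 3.13×10⁻⁶ T.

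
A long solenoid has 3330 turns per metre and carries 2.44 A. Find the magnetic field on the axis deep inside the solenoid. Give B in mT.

Inside a long solenoid, B = μ₀nI with n = 3330 turns/m.
B = 4π×10⁻⁷ × 3330 × 2.44 = 1.02×10⁻² T.

B ≈ 10.2 mT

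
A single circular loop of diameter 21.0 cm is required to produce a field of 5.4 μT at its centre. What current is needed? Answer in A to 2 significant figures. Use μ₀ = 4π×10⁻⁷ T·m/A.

I ≈ 0.90 A

At the centre of a circular loop B = μ₀I/(2R), so I = 2RB/μ₀.
With R = 0.105 m, I = 2 × 0.105 × 5.40×10⁻⁶ / (4π×10⁻⁷) = 0.902 A.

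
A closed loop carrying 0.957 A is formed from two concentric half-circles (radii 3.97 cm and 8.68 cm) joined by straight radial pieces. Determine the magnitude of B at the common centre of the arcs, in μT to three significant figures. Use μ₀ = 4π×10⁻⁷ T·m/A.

B ≈ 4.11 μT

The radial connectors point toward the centre, so dl × r̂ = 0 and they contribute nothing.
Each semicircle gives μ₀I/(4R): inner arc 7.57×10⁻⁶ T, outer arc 3.46×10⁻⁶ T.
The two arcs carry current in opposite angular senses, so their fields oppose: B = |7.57×10⁻⁶ − 3.46×10⁻⁶| = 4.11×10⁻⁶ T.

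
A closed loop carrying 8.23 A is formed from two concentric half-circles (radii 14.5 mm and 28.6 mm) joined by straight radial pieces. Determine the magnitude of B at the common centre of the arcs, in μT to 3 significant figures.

The radial connectors point toward the centre, so dl × r̂ = 0 and they contribute nothing.
Each semicircle gives μ₀I/(4R): inner arc 1.78×10⁻⁴ T, outer arc 9.04×10⁻⁵ T.
The two arcs carry current in opposite angular senses, so their fields oppose: B = |1.78×10⁻⁴ − 9.04×10⁻⁵| = 8.79×10⁻⁵ T.

B ≈ 87.9 μT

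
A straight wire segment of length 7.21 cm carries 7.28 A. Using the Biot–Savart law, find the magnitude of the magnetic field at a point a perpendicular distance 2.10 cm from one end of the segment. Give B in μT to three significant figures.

B ≈ 33.3 μT

For a finite straight segment, B = (μ₀I/4πd)(sinθ₁ + sinθ₂), where θ₁, θ₂ are the angles from the perpendicular to each end.
The perpendicular foot is at one end, so the two end-offsets along the wire are 0 and L = 0.0721 m.
sinθ₁ = 0/√(0²+0.021²) = 0.0000; sinθ₂ = 0.0721/√(0.0721²+0.021²) = 0.9601.
B = (4π×10⁻⁷ × 7.28) / (4π × 0.021) × (0.0000 + 0.9601) = 3.33×10⁻⁵ T.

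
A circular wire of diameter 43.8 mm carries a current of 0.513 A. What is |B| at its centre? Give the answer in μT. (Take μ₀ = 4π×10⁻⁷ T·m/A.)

B ≈ 14.7 μT

At the centre of a circular loop the Biot–Savart law gives B = μ₀I/(2R) (so R = 0.0219 m).
B = (4π×10⁻⁷ × 0.513) / (2 × 0.0219) = 1.47×10⁻⁵ T.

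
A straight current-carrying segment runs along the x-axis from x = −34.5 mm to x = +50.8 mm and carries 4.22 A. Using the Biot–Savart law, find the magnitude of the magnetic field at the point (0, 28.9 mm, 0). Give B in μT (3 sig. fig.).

B ≈ 23.9 μT

For a finite straight segment, B = (μ₀I/4πd)(sinθ₁ + sinθ₂), where θ₁, θ₂ are the angles from the perpendicular to each end.
The perpendicular distance is d = 0.0289 m; the end-offsets along the wire are a = 0.0345 m and b = 0.0508 m.
sinθ₁ = 0.0345/√(0.0345²+0.0289²) = 0.7666; sinθ₂ = 0.0508/√(0.0508²+0.0289²) = 0.8692.
B = (4π×10⁻⁷ × 4.22) / (4π × 0.0289) × (0.7666 + 0.8692) = 2.39×10⁻⁵ T.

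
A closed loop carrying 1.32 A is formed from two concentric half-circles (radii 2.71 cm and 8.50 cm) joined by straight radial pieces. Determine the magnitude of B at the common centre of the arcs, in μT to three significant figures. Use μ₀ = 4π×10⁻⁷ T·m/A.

The radial connectors point toward the centre, so dl × r̂ = 0 and they contribute nothing.
Each semicircle gives μ₀I/(4R): inner arc 1.53×10⁻⁵ T, outer arc 4.88×10⁻⁶ T.
The two arcs carry current in opposite angular senses, so their fields oppose: B = |1.53×10⁻⁵ − 4.88×10⁻⁶| = 1.04×10⁻⁵ T.

B ≈ 10.4 μT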